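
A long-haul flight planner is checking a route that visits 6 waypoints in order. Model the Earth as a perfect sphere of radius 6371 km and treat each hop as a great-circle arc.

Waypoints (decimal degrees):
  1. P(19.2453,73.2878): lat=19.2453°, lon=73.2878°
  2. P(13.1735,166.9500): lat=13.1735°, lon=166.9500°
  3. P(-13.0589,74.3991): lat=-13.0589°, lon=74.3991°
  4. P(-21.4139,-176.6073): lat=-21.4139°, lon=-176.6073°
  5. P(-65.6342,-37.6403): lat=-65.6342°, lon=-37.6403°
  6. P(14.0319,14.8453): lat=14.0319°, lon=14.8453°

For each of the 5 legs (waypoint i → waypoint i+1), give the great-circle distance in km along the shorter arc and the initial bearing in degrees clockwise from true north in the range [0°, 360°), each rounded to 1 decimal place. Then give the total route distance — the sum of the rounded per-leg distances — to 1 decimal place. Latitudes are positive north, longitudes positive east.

Leg 1: dist=9903.0 km, bearing=76.4°
Leg 2: dist=10605.4 km, bearing=257.8°
Leg 3: dist=11372.8 km, bearing=115.7°
Leg 4: dist=9734.4 km, bearing=164.3°
Leg 5: dist=9861.8 km, bearing=50.3°
Total: 51477.4 km

Leg 1: φ1=0.3358939, φ2=0.2299209, Δφ=-0.1059729, Δλ=1.6347138 rad; a=sin²(Δφ/2)+cosφ1·cosφ2·sin²(Δλ/2)=0.4917992157; c=2·atan2(√a, √(1-a))=1.554394023; dist=6371·c=9903.044 ≈ 9903.0 km; running total=9903.0 km
Leg 1 bearing: y=sinΔλ·cosφ2=0.97169613, x=cosφ1·sinφ2-sinφ1·cosφ2·cosΔλ=0.23566422; θ=atan2(y, x)=76.3674° ≈ 76.4°
Leg 2: φ1=0.2299209, φ2=-0.2279208, Δφ=-0.4578418, Δλ=-1.6153179 rad; a=sin²(Δφ/2)+cosφ1·cosφ2·sin²(Δλ/2)=0.5468548287; c=2·atan2(√a, √(1-a))=1.664643681; dist=6371·c=10605.445 ≈ 10605.4 km; running total=20508.4 km
Leg 2 bearing: y=sinΔλ·cosφ2=-0.97317300, x=cosφ1·sinφ2-sinφ1·cosφ2·cosΔλ=-0.21012568; θ=atan2(y, x)=-102.1842° <0 so +360° → 257.8158° ≈ 257.8°
Leg 3: φ1=-0.2279208, φ2=-0.3737431, Δφ=-0.1458223, Δλ=-4.3808881 rad; a=sin²(Δφ/2)+cosφ1·cosφ2·sin²(Δλ/2)=0.6063315583; c=2·atan2(√a, √(1-a))=1.785095942; dist=6371·c=11372.846 ≈ 11372.8 km; running total=31881.2 km
Leg 3 bearing: y=sinΔλ·cosφ2=0.88028070, x=cosφ1·sinφ2-sinφ1·cosφ2·cosΔλ=-0.42412297; θ=atan2(y, x)=115.7250° ≈ 115.7°
Leg 4: φ1=-0.3737431, φ2=-1.1455329, Δφ=-0.7717898, Δλ=2.4254317 rad; a=sin²(Δφ/2)+cosφ1·cosφ2·sin²(Δλ/2)=0.4785705614; c=2·atan2(√a, √(1-a))=1.527924318; dist=6371·c=9734.406 ≈ 9734.4 km; running total=41615.6 km
Leg 4 bearing: y=sinΔλ·cosφ2=0.27084350, x=cosφ1·sinφ2-sinφ1·cosφ2·cosΔλ=-0.96166882; θ=atan2(y, x)=164.2707° ≈ 164.3°
Leg 5: φ1=-1.1455329, φ2=0.2449029, Δφ=1.3904357, Δλ=0.9160465 rad; a=sin²(Δφ/2)+cosφ1·cosφ2·sin²(Δλ/2)=0.4885646240; c=2·atan2(√a, √(1-a))=1.547923580; dist=6371·c=9861.821 ≈ 9861.8 km; running total=51477.4 km
Leg 5 bearing: y=sinΔλ·cosφ2=0.76953192, x=cosφ1·sinφ2-sinφ1·cosφ2·cosΔλ=0.63819868; θ=atan2(y, x)=50.3299° ≈ 50.3°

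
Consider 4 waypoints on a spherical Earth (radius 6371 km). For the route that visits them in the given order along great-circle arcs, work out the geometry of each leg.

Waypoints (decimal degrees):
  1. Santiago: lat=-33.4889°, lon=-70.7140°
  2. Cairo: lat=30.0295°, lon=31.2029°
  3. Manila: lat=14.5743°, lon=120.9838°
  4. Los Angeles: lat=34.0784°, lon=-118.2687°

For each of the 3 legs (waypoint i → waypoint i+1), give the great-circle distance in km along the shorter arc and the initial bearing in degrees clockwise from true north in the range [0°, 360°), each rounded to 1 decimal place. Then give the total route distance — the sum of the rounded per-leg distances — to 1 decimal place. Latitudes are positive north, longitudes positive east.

Leg 1: φ1=-0.5844916, φ2=0.5241136, Δφ=1.1086052, Δλ=1.7787855 rad; a=sin²(Δφ/2)+cosφ1·cosφ2·sin²(Δλ/2)=0.7126153073; c=2·atan2(√a, √(1-a))=2.010012996; dist=6371·c=12805.793 ≈ 12805.8 km; running total=12805.8 km
Leg 1 bearing: y=sinΔλ·cosφ2=0.84710893, x=cosφ1·sinφ2-sinφ1·cosφ2·cosΔλ=0.31872463; θ=atan2(y, x)=69.3812° ≈ 69.4°
Leg 2: φ1=0.5241136, φ2=0.2543695, Δφ=-0.2697441, Δλ=1.5669723 rad; a=sin²(Δφ/2)+cosφ1·cosφ2·sin²(Δλ/2)=0.4354330049; c=2·atan2(√a, √(1-a))=1.441300719; dist=6371·c=9182.527 ≈ 9182.5 km; running total=21988.3 km
Leg 2 bearing: y=sinΔλ·cosφ2=0.96781506, x=cosφ1·sinφ2-sinφ1·cosφ2·cosΔλ=0.21600560; θ=atan2(y, x)=77.4184° ≈ 77.4°
Leg 3: φ1=0.2543695, φ2=0.5947803, Δφ=0.3404108, Δλ=-4.1757439 rad; a=sin²(Δφ/2)+cosφ1·cosφ2·sin²(Δλ/2)=0.6344172652; c=2·atan2(√a, √(1-a))=1.842979139; dist=6371·c=11741.620 ≈ 11741.6 km; running total=33729.9 km
Leg 3 bearing: y=sinΔλ·cosφ2=0.71184043, x=cosφ1·sinφ2-sinφ1·cosφ2·cosΔλ=0.64885376; θ=atan2(y, x)=47.6503° ≈ 47.7°

Leg 1: dist=12805.8 km, bearing=69.4°
Leg 2: dist=9182.5 km, bearing=77.4°
Leg 3: dist=11741.6 km, bearing=47.7°
Total: 33729.9 km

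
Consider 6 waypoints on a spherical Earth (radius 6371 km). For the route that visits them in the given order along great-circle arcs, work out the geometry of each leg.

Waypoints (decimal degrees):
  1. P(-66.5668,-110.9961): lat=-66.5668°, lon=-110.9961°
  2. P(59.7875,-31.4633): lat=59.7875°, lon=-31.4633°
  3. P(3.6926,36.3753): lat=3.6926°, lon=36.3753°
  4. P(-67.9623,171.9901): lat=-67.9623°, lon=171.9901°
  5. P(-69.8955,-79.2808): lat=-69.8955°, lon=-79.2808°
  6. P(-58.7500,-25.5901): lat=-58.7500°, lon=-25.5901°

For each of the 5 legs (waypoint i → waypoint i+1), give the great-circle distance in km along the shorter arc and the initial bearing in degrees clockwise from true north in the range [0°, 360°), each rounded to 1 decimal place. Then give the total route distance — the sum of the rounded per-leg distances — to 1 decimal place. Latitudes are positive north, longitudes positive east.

Leg 1: dist=15473.9 km, bearing=49.2°
Leg 2: dist=8430.1 km, bearing=107.6°
Leg 3: dist=12131.9 km, bearing=163.9°
Leg 4: dist=3780.6 km, bearing=144.4°
Leg 5: dist=2748.0 km, bearing=90.7°
Total: 42564.5 km

Leg 1: φ1=-1.1618098, φ2=1.0434887, Δφ=2.2052986, Δλ=1.3881092 rad; a=sin²(Δφ/2)+cosφ1·cosφ2·sin²(Δλ/2)=0.8782684542; c=2·atan2(√a, √(1-a))=2.428797451; dist=6371·c=15473.869 ≈ 15473.9 km; running total=15473.9 km
Leg 1 bearing: y=sinΔλ·cosφ2=0.49483463, x=cosφ1·sinφ2-sinφ1·cosφ2·cosΔλ=0.42754016; θ=atan2(y, x)=49.1728° ≈ 49.2°
Leg 2: φ1=1.0434887, φ2=0.0644480, Δφ=-0.9790407, Δλ=1.1840069 rad; a=sin²(Δφ/2)+cosφ1·cosφ2·sin²(Δλ/2)=0.3774600594; c=2·atan2(√a, √(1-a))=1.323194241; dist=6371·c=8430.071 ≈ 8430.1 km; running total=23904.0 km
Leg 2 bearing: y=sinΔλ·cosφ2=0.92420224, x=cosφ1·sinφ2-sinφ1·cosφ2·cosΔλ=-0.29289260; θ=atan2(y, x)=107.5841° ≈ 107.6°
Leg 3: φ1=0.0644480, φ2=-1.1861659, Δφ=-1.2506139, Δλ=2.3669248 rad; a=sin²(Δφ/2)+cosφ1·cosφ2·sin²(Δλ/2)=0.6636455189; c=2·atan2(√a, √(1-a))=1.904231615; dist=6371·c=12131.860 ≈ 12131.9 km; running total=36035.9 km
Leg 3 bearing: y=sinΔλ·cosφ2=0.26245604, x=cosφ1·sinφ2-sinφ1·cosφ2·cosΔλ=-0.90774303; θ=atan2(y, x)=163.8738° ≈ 163.9°
Leg 4: φ1=-1.1861659, φ2=-1.2199066, Δφ=-0.0337407, Δλ=-4.3855045 rad; a=sin²(Δφ/2)+cosφ1·cosφ2·sin²(Δλ/2)=0.0854782978; c=2·atan2(√a, √(1-a))=0.593401517; dist=6371·c=3780.561 ≈ 3780.6 km; running total=39816.5 km
Leg 4 bearing: y=sinΔλ·cosφ2=0.32553184, x=cosφ1·sinφ2-sinφ1·cosφ2·cosΔλ=-0.45466037; θ=atan2(y, x)=144.3978° ≈ 144.4°
Leg 5: φ1=-1.2199066, φ2=-1.0253809, Δφ=0.1945257, Δλ=0.9370795 rad; a=sin²(Δφ/2)+cosφ1·cosφ2·sin²(Δλ/2)=0.0457946514; c=2·atan2(√a, √(1-a))=0.431329547; dist=6371·c=2748.001 ≈ 2748.0 km; running total=42564.5 km
Leg 5 bearing: y=sinΔλ·cosφ2=0.41804418, x=cosφ1·sinφ2-sinφ1·cosφ2·cosΔλ=-0.00539118; θ=atan2(y, x)=90.7389° ≈ 90.7°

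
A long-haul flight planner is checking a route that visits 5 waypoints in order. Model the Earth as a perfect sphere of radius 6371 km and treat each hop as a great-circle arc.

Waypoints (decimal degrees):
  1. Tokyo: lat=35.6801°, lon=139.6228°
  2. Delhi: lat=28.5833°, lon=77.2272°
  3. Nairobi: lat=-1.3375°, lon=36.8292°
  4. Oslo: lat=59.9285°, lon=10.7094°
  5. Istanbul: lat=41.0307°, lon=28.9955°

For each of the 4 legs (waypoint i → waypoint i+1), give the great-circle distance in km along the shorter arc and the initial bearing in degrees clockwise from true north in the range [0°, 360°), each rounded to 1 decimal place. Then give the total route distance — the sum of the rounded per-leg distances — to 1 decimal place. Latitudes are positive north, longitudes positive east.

Leg 1: dist=5831.3 km, bearing=281.0°
Leg 2: dist=5437.3 km, bearing=239.3°
Leg 3: dist=7178.6 km, bearing=345.9°
Leg 4: dist=2449.2 km, bearing=140.9°
Total: 20896.4 km

Leg 1: φ1=0.6227352, φ2=0.4988727, Δφ=-0.1238625, Δλ=-1.0890087 rad; a=sin²(Δφ/2)+cosφ1·cosφ2·sin²(Δλ/2)=0.1952182139; c=2·atan2(√a, √(1-a))=0.915286385; dist=6371·c=5831.290 ≈ 5831.3 km; running total=5831.3 km
Leg 1 bearing: y=sinΔλ·cosφ2=-0.77816402, x=cosφ1·sinφ2-sinφ1·cosφ2·cosΔλ=0.15130434; θ=atan2(y, x)=-78.9968° <0 so +360° → 281.0032° ≈ 281.0°
Leg 2: φ1=0.4988727, φ2=-0.0233438, Δφ=-0.5222165, Δλ=-0.7050781 rad; a=sin²(Δφ/2)+cosφ1·cosφ2·sin²(Δλ/2)=0.1713029650; c=2·atan2(√a, √(1-a))=0.853441024; dist=6371·c=5437.273 ≈ 5437.3 km; running total=11268.6 km
Leg 2 bearing: y=sinΔλ·cosφ2=-0.64791674, x=cosφ1·sinφ2-sinφ1·cosφ2·cosΔλ=-0.38475568; θ=atan2(y, x)=-120.7033° <0 so +360° → 239.2967° ≈ 239.3°
Leg 3: φ1=-0.0233438, φ2=1.0459496, Δφ=1.0692934, Δλ=-0.4558765 rad; a=sin²(Δφ/2)+cosφ1·cosφ2·sin²(Δλ/2)=0.2852073597; c=2·atan2(√a, √(1-a))=1.126762855; dist=6371·c=7178.606 ≈ 7178.6 km; running total=18447.2 km
Leg 3 bearing: y=sinΔλ·cosφ2=-0.22060036, x=cosφ1·sinφ2-sinφ1·cosφ2·cosΔλ=0.87566659; θ=atan2(y, x)=-14.1399° <0 so +360° → 345.8601° ≈ 345.9°
Leg 4: φ1=1.0459496, φ2=0.7161208, Δφ=-0.3298288, Δλ=0.3191527 rad; a=sin²(Δφ/2)+cosφ1·cosφ2·sin²(Δλ/2)=0.0364951419; c=2·atan2(√a, √(1-a))=0.384437025; dist=6371·c=2449.248 ≈ 2449.2 km; running total=20896.4 km
Leg 4 bearing: y=sinΔλ·cosφ2=0.23668894, x=cosφ1·sinφ2-sinφ1·cosφ2·cosΔλ=-0.29091464; θ=atan2(y, x)=140.8681° ≈ 140.9°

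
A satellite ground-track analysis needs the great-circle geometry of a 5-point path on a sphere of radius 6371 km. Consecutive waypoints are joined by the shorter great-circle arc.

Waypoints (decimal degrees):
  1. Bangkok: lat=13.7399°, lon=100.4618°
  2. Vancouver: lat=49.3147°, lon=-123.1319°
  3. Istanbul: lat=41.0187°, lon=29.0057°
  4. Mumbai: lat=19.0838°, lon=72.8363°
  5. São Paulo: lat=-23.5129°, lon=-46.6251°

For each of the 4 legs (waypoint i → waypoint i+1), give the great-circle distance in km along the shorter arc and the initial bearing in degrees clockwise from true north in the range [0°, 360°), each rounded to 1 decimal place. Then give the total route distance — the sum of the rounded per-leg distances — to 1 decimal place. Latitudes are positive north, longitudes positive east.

Leg 1: dist=11805.8 km, bearing=27.9°
Leg 2: dist=9606.9 km, bearing=20.7°
Leg 3: dist=4803.8 km, bearing=107.1°
Leg 4: dist=13768.7 km, bearing=254.0°
Total: 39985.2 km

Leg 1: φ1=0.2398065, φ2=0.8607039, Δφ=0.6208974, Δλ=-3.9024463 rad; a=sin²(Δφ/2)+cosφ1·cosφ2·sin²(Δλ/2)=0.6392606710; c=2·atan2(√a, √(1-a))=1.853050512; dist=6371·c=11805.785 ≈ 11805.8 km; running total=11805.8 km
Leg 1 bearing: y=sinΔλ·cosφ2=0.44951374, x=cosφ1·sinφ2-sinφ1·cosφ2·cosΔλ=0.84874216; θ=atan2(y, x)=27.9067° ≈ 27.9°
Leg 2: φ1=0.8607039, φ2=0.7159114, Δφ=-0.1447925, Δλ=2.6553020 rad; a=sin²(Δφ/2)+cosφ1·cosφ2·sin²(Δλ/2)=0.4685805942; c=2·atan2(√a, √(1-a))=1.507916086; dist=6371·c=9606.933 ≈ 9606.9 km; running total=21412.7 km
Leg 2 bearing: y=sinΔλ·cosφ2=0.35261324, x=cosφ1·sinφ2-sinφ1·cosφ2·cosΔλ=0.93365689; θ=atan2(y, x)=20.6900° ≈ 20.7°
Leg 3: φ1=0.7159114, φ2=0.3330751, Δφ=-0.3828362, Δλ=0.7649883 rad; a=sin²(Δφ/2)+cosφ1·cosφ2·sin²(Δλ/2)=0.1355239487; c=2·atan2(√a, √(1-a))=0.754006376; dist=6371·c=4803.775 ≈ 4803.8 km; running total=26216.5 km
Leg 3 bearing: y=sinΔλ·cosφ2=0.65446814, x=cosφ1·sinφ2-sinφ1·cosφ2·cosΔλ=-0.20074930; θ=atan2(y, x)=107.0527° ≈ 107.1°
Leg 4: φ1=0.3330751, φ2=-0.4103775, Δφ=-0.7434527, Δλ=-2.0849948 rad; a=sin²(Δφ/2)+cosφ1·cosφ2·sin²(Δλ/2)=0.7783262278; c=2·atan2(√a, √(1-a))=2.161147094; dist=6371·c=13768.668 ≈ 13768.7 km; running total=39985.2 km
Leg 4 bearing: y=sinΔλ·cosφ2=-0.79839432, x=cosφ1·sinφ2-sinφ1·cosφ2·cosΔλ=-0.22957473; θ=atan2(y, x)=-106.0424° <0 so +360° → 253.9576° ≈ 254.0°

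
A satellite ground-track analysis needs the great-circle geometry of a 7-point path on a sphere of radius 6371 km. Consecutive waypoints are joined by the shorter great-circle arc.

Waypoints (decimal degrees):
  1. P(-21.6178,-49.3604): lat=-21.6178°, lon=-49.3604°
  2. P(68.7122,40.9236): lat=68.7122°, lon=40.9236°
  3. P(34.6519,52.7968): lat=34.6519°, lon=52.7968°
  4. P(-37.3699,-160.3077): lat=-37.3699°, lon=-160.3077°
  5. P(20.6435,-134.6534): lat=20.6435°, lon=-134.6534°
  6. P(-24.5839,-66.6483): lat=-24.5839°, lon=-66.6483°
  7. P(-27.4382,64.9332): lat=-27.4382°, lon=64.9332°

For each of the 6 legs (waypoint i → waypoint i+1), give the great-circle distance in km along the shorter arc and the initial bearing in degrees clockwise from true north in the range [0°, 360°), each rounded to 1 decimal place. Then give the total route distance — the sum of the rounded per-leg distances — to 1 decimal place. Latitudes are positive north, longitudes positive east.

Leg 1: φ1=-0.3773018, φ2=1.1992541, Δφ=1.5765559, Δλ=1.5757531 rad; a=sin²(Δφ/2)+cosφ1·cosφ2·sin²(Δλ/2)=0.6724744909; c=2·atan2(√a, √(1-a))=1.922980757; dist=6371·c=12251.310 ≈ 12251.3 km; running total=12251.3 km
Leg 1 bearing: y=sinΔλ·cosφ2=0.36304838, x=cosφ1·sinφ2-sinφ1·cosφ2·cosΔλ=0.86556691; θ=atan2(y, x)=22.7548° ≈ 22.8°
Leg 2: φ1=1.1992541, φ2=0.6047897, Δφ=-0.5944644, Δλ=0.2072264 rad; a=sin²(Δφ/2)+cosφ1·cosφ2·sin²(Δλ/2)=0.0889705139; c=2·atan2(√a, √(1-a))=0.605778667; dist=6371·c=3859.416 ≈ 3859.4 km; running total=16110.7 km
Leg 2 bearing: y=sinΔλ·cosφ2=0.16925150, x=cosφ1·sinφ2-sinφ1·cosφ2·cosΔλ=-0.54366624; θ=atan2(y, x)=162.7078° ≈ 162.7°
Leg 3: φ1=0.6047897, φ2=-0.6522278, Δφ=-1.2570175, Δλ=-3.7193752 rad; a=sin²(Δφ/2)+cosφ1·cosφ2·sin²(Δλ/2)=0.9463765750; c=2·atan2(√a, √(1-a))=2.674215675; dist=6371·c=17037.428 ≈ 17037.4 km; running total=33148.1 km
Leg 3 bearing: y=sinΔλ·cosφ2=0.43405786, x=cosφ1·sinφ2-sinφ1·cosφ2·cosΔλ=-0.12077080; θ=atan2(y, x)=105.5485° ≈ 105.5°
Leg 4: φ1=-0.6522278, φ2=0.3602970, Δφ=1.0125248, Δλ=0.4477520 rad; a=sin²(Δφ/2)+cosφ1·cosφ2·sin²(Δλ/2)=0.2717958078; c=2·atan2(√a, √(1-a))=1.096841891; dist=6371·c=6987.980 ≈ 6988.0 km; running total=40136.1 km
Leg 4 bearing: y=sinΔλ·cosφ2=0.40514207, x=cosφ1·sinφ2-sinφ1·cosφ2·cosΔλ=0.79218135; θ=atan2(y, x)=27.0864° ≈ 27.1°
Leg 5: φ1=0.3602970, φ2=-0.4290700, Δφ=-0.7893670, Δλ=1.1869129 rad; a=sin²(Δφ/2)+cosφ1·cosφ2·sin²(Δλ/2)=0.4139818029; c=2·atan2(√a, √(1-a))=1.397899814; dist=6371·c=8906.020 ≈ 8906.0 km; running total=49042.1 km
Leg 5 bearing: y=sinΔλ·cosφ2=0.84316778, x=cosφ1·sinφ2-sinφ1·cosφ2·cosΔλ=-0.50938352; θ=atan2(y, x)=121.1375° ≈ 121.1°
Leg 6: φ1=-0.4290700, φ2=-0.4788869, Δφ=-0.0498169, Δλ=2.2965304 rad; a=sin²(Δφ/2)+cosφ1·cosφ2·sin²(Δλ/2)=0.6719656997; c=2·atan2(√a, √(1-a))=1.921896848; dist=6371·c=12244.405 ≈ 12244.4 km; running total=61286.5 km
Leg 6 bearing: y=sinΔλ·cosφ2=0.66386728, x=cosφ1·sinφ2-sinφ1·cosφ2·cosΔλ=-0.66407185; θ=atan2(y, x)=135.0088° ≈ 135.0°

Leg 1: dist=12251.3 km, bearing=22.8°
Leg 2: dist=3859.4 km, bearing=162.7°
Leg 3: dist=17037.4 km, bearing=105.5°
Leg 4: dist=6988.0 km, bearing=27.1°
Leg 5: dist=8906.0 km, bearing=121.1°
Leg 6: dist=12244.4 km, bearing=135.0°
Total: 61286.5 km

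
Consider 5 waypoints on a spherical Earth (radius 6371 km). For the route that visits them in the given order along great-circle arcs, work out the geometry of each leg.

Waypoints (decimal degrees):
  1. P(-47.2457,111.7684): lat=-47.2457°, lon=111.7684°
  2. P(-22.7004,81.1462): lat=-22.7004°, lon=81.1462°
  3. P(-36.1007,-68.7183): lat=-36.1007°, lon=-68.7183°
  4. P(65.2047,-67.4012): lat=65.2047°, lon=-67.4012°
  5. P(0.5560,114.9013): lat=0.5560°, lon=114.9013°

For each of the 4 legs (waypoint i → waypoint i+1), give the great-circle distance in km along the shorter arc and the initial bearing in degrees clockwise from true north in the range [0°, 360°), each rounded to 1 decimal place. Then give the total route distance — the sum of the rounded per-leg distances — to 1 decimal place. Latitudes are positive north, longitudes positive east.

Leg 1: φ1=-0.8245930, φ2=-0.3961967, Δφ=0.4283963, Δλ=-0.5344582 rad; a=sin²(Δφ/2)+cosφ1·cosφ2·sin²(Δλ/2)=0.0888516679; c=2·atan2(√a, √(1-a))=0.605361100; dist=6371·c=3856.756 ≈ 3856.8 km; running total=3856.8 km
Leg 1 bearing: y=sinΔλ·cosφ2=-0.46991636, x=cosφ1·sinφ2-sinφ1·cosφ2·cosΔλ=0.32094674; θ=atan2(y, x)=-55.6674° <0 so +360° → 304.3326° ≈ 304.3°
Leg 2: φ1=-0.3961967, φ2=-0.6300761, Δφ=-0.2338794, Δλ=-2.6156290 rad; a=sin²(Δφ/2)+cosφ1·cosφ2·sin²(Δλ/2)=0.7086318548; c=2·atan2(√a, √(1-a))=2.001228627; dist=6371·c=12749.828 ≈ 12749.8 km; running total=16606.6 km
Leg 2 bearing: y=sinΔλ·cosφ2=-0.40564503, x=cosφ1·sinφ2-sinφ1·cosφ2·cosΔλ=-0.81323005; θ=atan2(y, x)=-153.4896° <0 so +360° → 206.5104° ≈ 206.5°
Leg 3: φ1=-0.6300761, φ2=1.1380367, Δφ=1.7681128, Δλ=0.0229877 rad; a=sin²(Δφ/2)+cosφ1·cosφ2·sin²(Δλ/2)=0.5980640452; c=2·atan2(√a, √(1-a))=1.768204079; dist=6371·c=11265.228 ≈ 11265.2 km; running total=27871.8 km
Leg 3 bearing: y=sinΔλ·cosφ2=0.00963969, x=cosφ1·sinφ2-sinφ1·cosφ2·cosΔλ=0.98053090; θ=atan2(y, x)=0.5633° ≈ 0.6°
Leg 4: φ1=1.1380367, φ2=0.0097040, Δφ=-1.1283327, Δλ=3.1817789 rad; a=sin²(Δφ/2)+cosφ1·cosφ2·sin²(Δλ/2)=0.7051050011; c=2·atan2(√a, √(1-a))=1.993480645; dist=6371·c=12700.465 ≈ 12700.5 km; running total=40572.3 km
Leg 4 bearing: y=sinΔλ·cosφ2=-0.04017350, x=cosφ1·sinφ2-sinφ1·cosφ2·cosΔλ=0.91110584; θ=atan2(y, x)=-2.5247° <0 so +360° → 357.4753° ≈ 357.5°

Leg 1: dist=3856.8 km, bearing=304.3°
Leg 2: dist=12749.8 km, bearing=206.5°
Leg 3: dist=11265.2 km, bearing=0.6°
Leg 4: dist=12700.5 km, bearing=357.5°
Total: 40572.3 km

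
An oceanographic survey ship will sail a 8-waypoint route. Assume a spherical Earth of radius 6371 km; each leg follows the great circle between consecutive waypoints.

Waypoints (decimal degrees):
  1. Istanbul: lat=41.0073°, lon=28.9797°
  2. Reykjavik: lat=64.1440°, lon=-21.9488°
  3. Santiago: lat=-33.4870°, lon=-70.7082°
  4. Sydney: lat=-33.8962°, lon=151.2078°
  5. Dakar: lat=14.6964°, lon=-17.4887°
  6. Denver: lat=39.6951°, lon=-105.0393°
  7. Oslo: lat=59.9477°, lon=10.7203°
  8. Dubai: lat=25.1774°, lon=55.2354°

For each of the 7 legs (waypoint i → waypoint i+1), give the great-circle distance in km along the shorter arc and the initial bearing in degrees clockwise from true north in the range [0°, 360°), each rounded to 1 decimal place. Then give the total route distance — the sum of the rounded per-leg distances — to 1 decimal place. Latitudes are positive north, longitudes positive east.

Leg 1: dist=4122.0 km, bearing=325.8°
Leg 2: dist=11661.8 km, bearing=220.5°
Leg 3: dist=11338.8 km, bearing=214.5°
Leg 4: dist=17596.5 km, bearing=210.8°
Leg 5: dist=8764.7 km, bearing=308.4°
Leg 6: dist=7487.1 km, bearing=29.3°
Leg 7: dist=5143.7 km, bearing=118.6°
Total: 66114.6 km

Leg 1: φ1=0.7157124, φ2=1.1195240, Δφ=0.4038116, Δλ=-0.8888700 rad; a=sin²(Δφ/2)+cosφ1·cosφ2·sin²(Δλ/2)=0.1010509341; c=2·atan2(√a, √(1-a))=0.646996086; dist=6371·c=4122.012 ≈ 4122.0 km; running total=4122.0 km
Leg 1 bearing: y=sinΔλ·cosφ2=-0.33857903, x=cosφ1·sinφ2-sinφ1·cosφ2·cosΔλ=0.49872118; θ=atan2(y, x)=-34.1724° <0 so +360° → 325.8276° ≈ 325.8°
Leg 2: φ1=1.1195240, φ2=-0.5844584, Δφ=-1.7039824, Δλ=-0.8510121 rad; a=sin²(Δφ/2)+cosφ1·cosφ2·sin²(Δλ/2)=0.6283703532; c=2·atan2(√a, √(1-a))=1.830444678; dist=6371·c=11661.763 ≈ 11661.8 km; running total=15783.8 km
Leg 2 bearing: y=sinΔλ·cosφ2=-0.62713290, x=cosφ1·sinφ2-sinφ1·cosφ2·cosΔλ=-0.73538326; θ=atan2(y, x)=-139.5425° <0 so +360° → 220.4575° ≈ 220.5°
Leg 3: φ1=-0.5844584, φ2=-0.5916003, Δφ=-0.0071419, Δλ=3.8731649 rad; a=sin²(Δφ/2)+cosφ1·cosφ2·sin²(Δλ/2)=0.6037156855; c=2·atan2(√a, √(1-a))=1.779744812; dist=6371·c=11338.754 ≈ 11338.8 km; running total=27122.6 km
Leg 3 bearing: y=sinΔλ·cosφ2=-0.55450643, x=cosφ1·sinφ2-sinφ1·cosφ2·cosΔλ=-0.80591243; θ=atan2(y, x)=-145.4702° <0 so +360° → 214.5298° ≈ 214.5°
Leg 4: φ1=-0.5916003, φ2=0.2565006, Δφ=0.8481009, Δλ=-2.9443094 rad; a=sin²(Δφ/2)+cosφ1·cosφ2·sin²(Δλ/2)=0.9644017745; c=2·atan2(√a, √(1-a))=2.761967339; dist=6371·c=17596.494 ≈ 17596.5 km; running total=44719.1 km
Leg 4 bearing: y=sinΔλ·cosφ2=-0.18959345, x=cosφ1·sinφ2-sinφ1·cosφ2·cosΔλ=-0.31839958; θ=atan2(y, x)=-149.2280° <0 so +360° → 210.7720° ≈ 210.8°
Leg 5: φ1=0.2565006, φ2=0.6928102, Δφ=0.4363096, Δλ=-1.5280462 rad; a=sin²(Δφ/2)+cosφ1·cosφ2·sin²(Δλ/2)=0.4030773683; c=2·atan2(√a, √(1-a))=1.375716077; dist=6371·c=8764.687 ≈ 8764.7 km; running total=53483.8 km
Leg 5 bearing: y=sinΔλ·cosφ2=-0.76875117, x=cosφ1·sinφ2-sinφ1·cosφ2·cosΔλ=0.60946341; θ=atan2(y, x)=-51.5927° <0 so +360° → 308.4073° ≈ 308.4°
Leg 6: φ1=0.6928102, φ2=1.0462847, Δφ=0.3534746, Δλ=2.0203862 rad; a=sin²(Δφ/2)+cosφ1·cosφ2·sin²(Δλ/2)=0.3073123816; c=2·atan2(√a, √(1-a))=1.175181893; dist=6371·c=7487.084 ≈ 7487.1 km; running total=60970.9 km
Leg 6 bearing: y=sinΔλ·cosφ2=0.45102449, x=cosφ1·sinφ2-sinφ1·cosφ2·cosΔλ=0.80502350; θ=atan2(y, x)=29.2603° ≈ 29.3°
Leg 7: φ1=1.0462847, φ2=0.4394285, Δφ=-0.6068562, Δλ=0.7769351 rad; a=sin²(Δφ/2)+cosφ1·cosφ2·sin²(Δλ/2)=0.1542986640; c=2·atan2(√a, √(1-a))=0.807367577; dist=6371·c=5143.739 ≈ 5143.7 km; running total=66114.6 km
Leg 7 bearing: y=sinΔλ·cosφ2=0.63448942, x=cosφ1·sinφ2-sinφ1·cosφ2·cosΔλ=-0.34552209; θ=atan2(y, x)=118.5713° ≈ 118.6°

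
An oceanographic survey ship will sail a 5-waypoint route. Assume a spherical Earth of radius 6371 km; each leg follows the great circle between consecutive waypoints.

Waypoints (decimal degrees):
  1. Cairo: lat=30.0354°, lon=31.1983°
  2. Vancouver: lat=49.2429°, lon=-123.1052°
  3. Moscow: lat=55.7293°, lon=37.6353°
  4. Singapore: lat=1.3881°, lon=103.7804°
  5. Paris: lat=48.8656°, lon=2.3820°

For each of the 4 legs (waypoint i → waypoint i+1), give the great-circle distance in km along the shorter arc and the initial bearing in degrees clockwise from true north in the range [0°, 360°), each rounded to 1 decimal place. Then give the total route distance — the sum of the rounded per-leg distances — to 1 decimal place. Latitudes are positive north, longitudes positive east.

Leg 1: dist=10839.0 km, bearing=343.4°
Leg 2: dist=8206.6 km, bearing=11.2°
Leg 3: dist=8413.0 km, bearing=109.3°
Leg 4: dist=10720.8 km, bearing=319.5°
Total: 38179.4 km

Leg 1: φ1=0.5242166, φ2=0.8594507, Δφ=0.3352341, Δλ=-2.6931041 rad; a=sin²(Δφ/2)+cosφ1·cosφ2·sin²(Δλ/2)=0.5650719193; c=2·atan2(√a, √(1-a))=1.701310378; dist=6371·c=10839.048 ≈ 10839.0 km; running total=10839.0 km
Leg 1 bearing: y=sinΔλ·cosφ2=-0.28307997, x=cosφ1·sinφ2-sinφ1·cosφ2·cosΔλ=0.95022540; θ=atan2(y, x)=-16.5892° <0 so +360° → 343.4108° ≈ 343.4°
Leg 2: φ1=0.8594507, φ2=0.9726598, Δφ=0.1132090, Δλ=2.8054510 rad; a=sin²(Δφ/2)+cosφ1·cosφ2·sin²(Δλ/2)=0.3605376627; c=2·atan2(√a, √(1-a))=1.288122165; dist=6371·c=8206.626 ≈ 8206.6 km; running total=19045.6 km
Leg 2 bearing: y=sinΔλ·cosφ2=0.18573811, x=cosφ1·sinφ2-sinφ1·cosφ2·cosΔλ=0.94217959; θ=atan2(y, x)=11.1521° ≈ 11.2°
Leg 3: φ1=0.9726598, φ2=0.0242269, Δφ=-0.9484329, Δλ=1.1544498 rad; a=sin²(Δφ/2)+cosφ1·cosφ2·sin²(Δλ/2)=0.3761583239; c=2·atan2(√a, √(1-a))=1.320507959; dist=6371·c=8412.956 ≈ 8413.0 km; running total=27458.6 km
Leg 3 bearing: y=sinΔλ·cosφ2=0.91430419, x=cosφ1·sinφ2-sinφ1·cosφ2·cosΔλ=-0.32046967; θ=atan2(y, x)=109.3159° ≈ 109.3°
Leg 4: φ1=0.0242269, φ2=0.8528656, Δφ=0.8286387, Δλ=-1.7697359 rad; a=sin²(Δφ/2)+cosφ1·cosφ2·sin²(Δλ/2)=0.5558615605; c=2·atan2(√a, √(1-a))=1.682753185; dist=6371·c=10720.821 ≈ 10720.8 km; running total=38179.4 km
Leg 4 bearing: y=sinΔλ·cosφ2=-0.64485303, x=cosφ1·sinφ2-sinφ1·cosφ2·cosΔλ=0.75609690; θ=atan2(y, x)=-40.4599° <0 so +360° → 319.5401° ≈ 319.5°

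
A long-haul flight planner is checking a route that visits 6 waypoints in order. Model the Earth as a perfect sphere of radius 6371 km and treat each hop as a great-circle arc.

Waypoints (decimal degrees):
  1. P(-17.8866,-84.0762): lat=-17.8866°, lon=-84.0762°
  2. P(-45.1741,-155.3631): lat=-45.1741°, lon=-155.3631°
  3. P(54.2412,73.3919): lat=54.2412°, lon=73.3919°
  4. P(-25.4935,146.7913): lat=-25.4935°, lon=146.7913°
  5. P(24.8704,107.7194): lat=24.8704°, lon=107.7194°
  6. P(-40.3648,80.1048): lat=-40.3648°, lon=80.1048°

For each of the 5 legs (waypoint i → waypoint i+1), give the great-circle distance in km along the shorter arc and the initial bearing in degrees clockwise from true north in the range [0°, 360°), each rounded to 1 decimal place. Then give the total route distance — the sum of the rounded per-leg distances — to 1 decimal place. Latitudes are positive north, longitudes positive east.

Leg 1: dist=7154.0 km, bearing=227.8°
Leg 2: dist=16446.0 km, bearing=304.2°
Leg 3: dist=11281.1 km, bearing=118.0°
Leg 4: dist=6999.8 km, bearing=320.1°
Leg 5: dist=7796.3 km, bearing=202.1°
Total: 49677.2 km

Leg 1: φ1=-0.3121801, φ2=-0.7884368, Δφ=-0.4762567, Δλ=-1.2441911 rad; a=sin²(Δφ/2)+cosφ1·cosφ2·sin²(Δλ/2)=0.2834629055; c=2·atan2(√a, √(1-a))=1.122895715; dist=6371·c=7153.969 ≈ 7154.0 km; running total=7154.0 km
Leg 1 bearing: y=sinΔλ·cosφ2=-0.66768883, x=cosφ1·sinφ2-sinφ1·cosφ2·cosΔλ=-0.60550671; θ=atan2(y, x)=-132.2039° <0 so +360° → 227.7961° ≈ 227.8°
Leg 2: φ1=-0.7884368, φ2=0.9466875, Δφ=1.7351243, Δλ=3.9925279 rad; a=sin²(Δφ/2)+cosφ1·cosφ2·sin²(Δλ/2)=0.9235711875; c=2·atan2(√a, √(1-a))=2.581380455; dist=6371·c=16445.975 ≈ 16446.0 km; running total=23600.0 km
Leg 2 bearing: y=sinΔλ·cosφ2=-0.43938949, x=cosφ1·sinφ2-sinφ1·cosφ2·cosΔλ=0.29880876; θ=atan2(y, x)=-55.7822° <0 so +360° → 304.2178° ≈ 304.2°
Leg 3: φ1=0.9466875, φ2=-0.4449455, Δφ=-1.3916330, Δλ=1.2810612 rad; a=sin²(Δφ/2)+cosφ1·cosφ2·sin²(Δλ/2)=0.5992853853; c=2·atan2(√a, √(1-a))=1.770695763; dist=6371·c=11281.103 ≈ 11281.1 km; running total=34881.1 km
Leg 3 bearing: y=sinΔλ·cosφ2=0.86501195, x=cosφ1·sinφ2-sinφ1·cosφ2·cosΔλ=-0.46078625; θ=atan2(y, x)=118.0439° ≈ 118.0°
Leg 4: φ1=-0.4449455, φ2=0.4340704, Δφ=0.8790159, Δλ=-0.6819333 rad; a=sin²(Δφ/2)+cosφ1·cosφ2·sin²(Δλ/2)=0.2726193300; c=2·atan2(√a, √(1-a))=1.098692104; dist=6371·c=6999.767 ≈ 6999.8 km; running total=41880.9 km
Leg 4 bearing: y=sinΔλ·cosφ2=-0.57184245, x=cosφ1·sinφ2-sinφ1·cosφ2·cosΔλ=0.68277986; θ=atan2(y, x)=-39.9469° <0 so +360° → 320.0531° ≈ 320.1°
Leg 5: φ1=0.4340704, φ2=-0.7044987, Δφ=-1.1385690, Δλ=-0.4819657 rad; a=sin²(Δφ/2)+cosφ1·cosφ2·sin²(Δλ/2)=0.3299259974; c=2·atan2(√a, √(1-a))=1.223722044; dist=6371·c=7796.333 ≈ 7796.3 km; running total=49677.2 km
Leg 5 bearing: y=sinΔλ·cosφ2=-0.35317413, x=cosφ1·sinφ2-sinφ1·cosφ2·cosΔλ=-0.87153162; θ=atan2(y, x)=-157.9405° <0 so +360° → 202.0595° ≈ 202.1°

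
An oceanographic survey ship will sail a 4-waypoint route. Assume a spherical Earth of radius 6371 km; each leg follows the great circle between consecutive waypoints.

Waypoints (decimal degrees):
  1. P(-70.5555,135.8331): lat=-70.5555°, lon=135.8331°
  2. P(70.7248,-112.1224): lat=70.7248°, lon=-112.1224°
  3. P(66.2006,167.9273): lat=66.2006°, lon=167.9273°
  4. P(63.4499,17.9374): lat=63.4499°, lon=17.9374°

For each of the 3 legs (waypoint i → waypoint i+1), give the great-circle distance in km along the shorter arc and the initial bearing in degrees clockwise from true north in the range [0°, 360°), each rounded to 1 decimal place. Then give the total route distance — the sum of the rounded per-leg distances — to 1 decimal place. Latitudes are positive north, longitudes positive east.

Leg 1: φ1=-1.2314258, φ2=1.2343806, Δφ=2.4658064, Δλ=-4.3276399 rad; a=sin²(Δφ/2)+cosφ1·cosφ2·sin²(Δλ/2)=0.9656750980; c=2·atan2(√a, √(1-a))=2.768899819; dist=6371·c=17640.661 ≈ 17640.7 km; running total=17640.7 km
Leg 1 bearing: y=sinΔλ·cosφ2=0.30597267, x=cosφ1·sinφ2-sinφ1·cosφ2·cosΔλ=0.19740196; θ=atan2(y, x)=57.1714° ≈ 57.2°
Leg 2: φ1=1.2343806, φ2=1.1554184, Δφ=-0.0789622, Δλ=4.8877893 rad; a=sin²(Δφ/2)+cosφ1·cosφ2·sin²(Δλ/2)=0.0565400100; c=2·atan2(√a, √(1-a))=0.480162266; dist=6371·c=3059.114 ≈ 3059.1 km; running total=20699.8 km
Leg 2 bearing: y=sinΔλ·cosφ2=-0.39734417, x=cosφ1·sinφ2-sinφ1·cosφ2·cosΔλ=0.23556435; θ=atan2(y, x)=-59.3385° <0 so +360° → 300.6615° ≈ 300.7°
Leg 3: φ1=1.1554184, φ2=1.1074097, Δφ=-0.0480088, Δλ=-2.6178176 rad; a=sin²(Δφ/2)+cosφ1·cosφ2·sin²(Δλ/2)=0.1688579528; c=2·atan2(√a, √(1-a))=0.846933161; dist=6371·c=5395.811 ≈ 5395.8 km; running total=26095.6 km
Leg 3 bearing: y=sinΔλ·cosφ2=-0.22355832, x=cosφ1·sinφ2-sinφ1·cosφ2·cosΔλ=0.71512338; θ=atan2(y, x)=-17.3600° <0 so +360° → 342.6400° ≈ 342.6°

Leg 1: dist=17640.7 km, bearing=57.2°
Leg 2: dist=3059.1 km, bearing=300.7°
Leg 3: dist=5395.8 km, bearing=342.6°
Total: 26095.6 km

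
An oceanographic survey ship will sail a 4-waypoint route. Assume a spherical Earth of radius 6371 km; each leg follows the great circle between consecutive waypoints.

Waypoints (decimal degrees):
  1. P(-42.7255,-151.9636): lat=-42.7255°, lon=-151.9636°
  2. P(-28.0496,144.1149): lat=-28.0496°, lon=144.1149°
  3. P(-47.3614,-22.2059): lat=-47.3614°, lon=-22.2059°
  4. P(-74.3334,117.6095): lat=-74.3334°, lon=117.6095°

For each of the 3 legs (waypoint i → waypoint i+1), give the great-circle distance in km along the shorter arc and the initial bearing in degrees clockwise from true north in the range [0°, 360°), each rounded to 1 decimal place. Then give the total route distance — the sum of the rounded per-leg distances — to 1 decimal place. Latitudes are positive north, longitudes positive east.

Leg 1: dist=5875.5 km, bearing=264.1°
Leg 2: dist=11518.4 km, bearing=189.5°
Leg 3: dist=6154.6 km, bearing=167.8°
Total: 23548.5 km

Leg 1: φ1=-0.7457006, φ2=-0.4895579, Δφ=0.2561428, Δλ=5.1675447 rad; a=sin²(Δφ/2)+cosφ1·cosφ2·sin²(Δλ/2)=0.1979729643; c=2·atan2(√a, √(1-a))=0.922217940; dist=6371·c=5875.450 ≈ 5875.5 km; running total=5875.5 km
Leg 1 bearing: y=sinΔλ·cosφ2=-0.79269166, x=cosφ1·sinφ2-sinφ1·cosφ2·cosΔλ=-0.08221080; θ=atan2(y, x)=-95.9210° <0 so +360° → 264.0790° ≈ 264.1°
Leg 2: φ1=-0.4895579, φ2=-0.8266124, Δφ=-0.3370545, Δλ=-2.9028456 rad; a=sin²(Δφ/2)+cosφ1·cosφ2·sin²(Δλ/2)=0.6174633788; c=2·atan2(√a, √(1-a))=1.807939543; dist=6371·c=11518.383 ≈ 11518.4 km; running total=17393.9 km
Leg 2 bearing: y=sinΔλ·cosφ2=-0.16018854, x=cosφ1·sinφ2-sinφ1·cosφ2·cosΔλ=-0.95872261; θ=atan2(y, x)=-170.5143° <0 so +360° → 189.4857° ≈ 189.5°
Leg 3: φ1=-0.8266124, φ2=-1.2973626, Δφ=-0.4707502, Δλ=2.4402391 rad; a=sin²(Δφ/2)+cosφ1·cosφ2·sin²(Δλ/2)=0.2157157965; c=2·atan2(√a, √(1-a))=0.966031771; dist=6371·c=6154.588 ≈ 6154.6 km; running total=23548.5 km
Leg 3 bearing: y=sinΔλ·cosφ2=0.17424344, x=cosφ1·sinφ2-sinφ1·cosφ2·cosΔλ=-0.80397089; θ=atan2(y, x)=167.7715° ≈ 167.8°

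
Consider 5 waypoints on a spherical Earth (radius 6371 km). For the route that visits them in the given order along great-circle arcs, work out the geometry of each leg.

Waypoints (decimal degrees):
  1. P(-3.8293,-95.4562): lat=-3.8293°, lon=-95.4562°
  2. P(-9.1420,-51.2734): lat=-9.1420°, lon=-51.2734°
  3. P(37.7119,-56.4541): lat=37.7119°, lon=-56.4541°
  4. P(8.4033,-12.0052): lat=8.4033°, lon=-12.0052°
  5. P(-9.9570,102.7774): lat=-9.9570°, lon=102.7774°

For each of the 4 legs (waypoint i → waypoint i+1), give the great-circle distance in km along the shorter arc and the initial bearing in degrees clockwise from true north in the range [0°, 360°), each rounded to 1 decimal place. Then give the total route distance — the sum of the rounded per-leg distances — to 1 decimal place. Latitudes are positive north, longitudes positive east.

Leg 1: dist=4913.6 km, bearing=99.2°
Leg 2: dist=5237.7 km, bearing=354.4°
Leg 3: dist=5515.7 km, bearing=114.5°
Leg 4: dist=12865.5 km, bearing=97.1°
Total: 28532.5 km

Leg 1: φ1=-0.0668339, φ2=-0.1595580, Δφ=-0.0927241, Δλ=0.7711353 rad; a=sin²(Δφ/2)+cosφ1·cosφ2·sin²(Δλ/2)=0.1414795805; c=2·atan2(√a, √(1-a))=0.771248710; dist=6371·c=4913.626 ≈ 4913.6 km; running total=4913.6 km
Leg 1 bearing: y=sinΔλ·cosφ2=0.68809693, x=cosφ1·sinφ2-sinφ1·cosφ2·cosΔλ=-0.11124323; θ=atan2(y, x)=99.1834° ≈ 99.2°
Leg 2: φ1=-0.1595580, φ2=0.6581968, Δφ=0.8177548, Δλ=-0.0904203 rad; a=sin²(Δφ/2)+cosφ1·cosφ2·sin²(Δλ/2)=0.1596648207; c=2·atan2(√a, √(1-a))=0.822119028; dist=6371·c=5237.720 ≈ 5237.7 km; running total=10151.3 km
Leg 2 bearing: y=sinΔλ·cosφ2=-0.07143373, x=cosφ1·sinφ2-sinφ1·cosφ2·cosΔλ=0.72909882; θ=atan2(y, x)=-5.5957° <0 so +360° → 354.4043° ≈ 354.4°
Leg 3: φ1=0.6581968, φ2=0.1466653, Δφ=-0.5115316, Δλ=0.7757797 rad; a=sin²(Δφ/2)+cosφ1·cosφ2·sin²(Δλ/2)=0.1759631609; c=2·atan2(√a, √(1-a))=0.865744004; dist=6371·c=5515.655 ≈ 5515.7 km; running total=15667.0 km
Leg 3 bearing: y=sinΔλ·cosφ2=0.69275468, x=cosφ1·sinφ2-sinφ1·cosφ2·cosΔλ=-0.31637235; θ=atan2(y, x)=114.5456° ≈ 114.5°
Leg 4: φ1=0.1466653, φ2=-0.1737824, Δφ=-0.3204477, Δλ=2.0033343 rad; a=sin²(Δφ/2)+cosφ1·cosφ2·sin²(Δλ/2)=0.7168495317; c=2·atan2(√a, √(1-a))=2.019390313; dist=6371·c=12865.536 ≈ 12865.5 km; running total=28532.5 km
Leg 4 bearing: y=sinΔλ·cosφ2=0.89422977, x=cosφ1·sinφ2-sinφ1·cosφ2·cosΔλ=-0.11071692; θ=atan2(y, x)=97.0580° ≈ 97.1°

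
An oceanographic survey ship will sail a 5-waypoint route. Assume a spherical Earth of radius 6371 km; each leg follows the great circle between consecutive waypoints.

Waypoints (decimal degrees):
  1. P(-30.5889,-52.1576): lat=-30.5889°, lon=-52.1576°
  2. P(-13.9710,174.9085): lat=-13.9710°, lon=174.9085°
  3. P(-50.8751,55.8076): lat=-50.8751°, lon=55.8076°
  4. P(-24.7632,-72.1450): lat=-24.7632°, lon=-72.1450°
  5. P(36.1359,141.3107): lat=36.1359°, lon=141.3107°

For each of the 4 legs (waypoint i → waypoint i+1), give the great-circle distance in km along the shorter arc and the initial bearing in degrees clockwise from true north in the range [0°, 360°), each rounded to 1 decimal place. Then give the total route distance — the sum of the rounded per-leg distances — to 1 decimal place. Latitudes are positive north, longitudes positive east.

Leg 1: dist=12953.9 km, bearing=232.5°
Leg 2: dist=10713.1 km, bearing=213.7°
Leg 3: dist=10182.4 km, bearing=225.7°
Leg 4: dist=16589.0 km, bearing=299.6°
Total: 50438.4 km

Leg 1: φ1=-0.5338770, φ2=-0.2438399, Δφ=0.2900371, Δλ=3.9630511 rad; a=sin²(Δφ/2)+cosφ1·cosφ2·sin²(Δλ/2)=0.7230806838; c=2·atan2(√a, √(1-a))=2.033267855; dist=6371·c=12953.9495 ≈ 12953.9 km; running total=12953.9 km
Leg 1 bearing: y=sinΔλ·cosφ2=-0.71048188, x=cosφ1·sinφ2-sinφ1·cosφ2·cosΔλ=-0.54420174; θ=atan2(y, x)=-127.4507° <0 so +360° → 232.5493° ≈ 232.5°
Leg 2: φ1=-0.2438399, φ2=-0.8879380, Δφ=-0.6440981, Δλ=-2.0787028 rad; a=sin²(Δφ/2)+cosφ1·cosφ2·sin²(Δλ/2)=0.5552594253; c=2·atan2(√a, √(1-a))=1.681541410; dist=6371·c=10713.100 ≈ 10713.1 km; running total=23667.0 km
Leg 2 bearing: y=sinΔλ·cosφ2=-0.55135682, x=cosφ1·sinφ2-sinφ1·cosφ2·cosΔλ=-0.82691671; θ=atan2(y, x)=-146.3061° <0 so +360° → 213.6939° ≈ 213.7°
Leg 3: φ1=-0.8879380, φ2=-0.4321994, Δφ=0.4557386, Δλ=-2.2331942 rad; a=sin²(Δφ/2)+cosφ1·cosφ2·sin²(Δλ/2)=0.5137234298; c=2·atan2(√a, √(1-a))=1.598246634; dist=6371·c=10182.429 ≈ 10182.4 km; running total=33849.4 km
Leg 3 bearing: y=sinΔλ·cosφ2=-0.71601281, x=cosφ1·sinφ2-sinφ1·cosφ2·cosΔλ=-0.69754736; θ=atan2(y, x)=-134.2516° <0 so +360° → 225.7484° ≈ 225.7°
Leg 4: φ1=-0.4321994, φ2=0.6306904, Δφ=1.0628898, Δλ=3.7255048 rad; a=sin²(Δφ/2)+cosφ1·cosφ2·sin²(Δλ/2)=0.9294284966; c=2·atan2(√a, √(1-a))=2.603830311; dist=6371·c=16589.003 ≈ 16589.0 km; running total=50438.4 km
Leg 4 bearing: y=sinΔλ·cosφ2=-0.44523481, x=cosφ1·sinφ2-sinφ1·cosφ2·cosΔλ=0.25324026; θ=atan2(y, x)=-60.3697° <0 so +360° → 299.6303° ≈ 299.6°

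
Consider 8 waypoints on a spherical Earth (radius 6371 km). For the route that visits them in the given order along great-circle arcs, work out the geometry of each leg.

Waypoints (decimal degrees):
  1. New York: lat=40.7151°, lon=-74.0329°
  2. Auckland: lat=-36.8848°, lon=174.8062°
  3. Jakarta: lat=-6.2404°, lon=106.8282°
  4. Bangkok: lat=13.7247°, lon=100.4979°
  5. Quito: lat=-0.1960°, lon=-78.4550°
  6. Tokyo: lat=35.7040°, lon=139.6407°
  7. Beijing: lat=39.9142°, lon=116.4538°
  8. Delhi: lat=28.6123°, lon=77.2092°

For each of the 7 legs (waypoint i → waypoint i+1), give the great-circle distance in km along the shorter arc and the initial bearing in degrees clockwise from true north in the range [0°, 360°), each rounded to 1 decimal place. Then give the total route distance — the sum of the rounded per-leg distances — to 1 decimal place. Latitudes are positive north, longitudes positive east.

Leg 1: φ1=0.7106126, φ2=-0.6437612, Δφ=-1.3543738, Δλ=4.3430616 rad; a=sin²(Δφ/2)+cosφ1·cosφ2·sin²(Δλ/2)=0.8051821733; c=2·atan2(√a, √(1-a))=2.227316800; dist=6371·c=14190.235 ≈ 14190.2 km; running total=14190.2 km
Leg 1 bearing: y=sinΔλ·cosφ2=-0.74591073, x=cosφ1·sinφ2-sinφ1·cosφ2·cosΔλ=-0.26659434; θ=atan2(y, x)=-109.6673° <0 so +360° → 250.3327° ≈ 250.3°
Leg 2: φ1=-0.6437612, φ2=-0.1089155, Δφ=0.5348457, Δλ=-1.1864399 rad; a=sin²(Δφ/2)+cosφ1·cosφ2·sin²(Δλ/2)=0.3183113813; c=2·atan2(√a, √(1-a))=1.198905947; dist=6371·c=7638.230 ≈ 7638.2 km; running total=21828.4 km
Leg 2 bearing: y=sinΔλ·cosφ2=-0.92154683, x=cosφ1·sinφ2-sinφ1·cosφ2·cosΔλ=0.13677872; θ=atan2(y, x)=-81.5576° <0 so +360° → 278.4424° ≈ 278.4°
Leg 3: φ1=-0.1089155, φ2=0.2395412, Δφ=0.3484567, Δλ=-0.1104846 rad; a=sin²(Δφ/2)+cosφ1·cosφ2·sin²(Δλ/2)=0.0329936229; c=2·atan2(√a, √(1-a))=0.365310862; dist=6371·c=2327.396 ≈ 2327.4 km; running total=24155.8 km
Leg 3 bearing: y=sinΔλ·cosφ2=-0.10711168, x=cosφ1·sinφ2-sinφ1·cosφ2·cosΔλ=0.34080385; θ=atan2(y, x)=-17.4475° <0 so +360° → 342.5525° ≈ 342.6°
Leg 4: φ1=0.2395412, φ2=-0.0034208, Δφ=-0.2429620, Δλ=-3.1233173 rad; a=sin²(Δφ/2)+cosφ1·cosφ2·sin²(Δλ/2)=0.9860453215; c=2·atan2(√a, √(1-a))=2.904779841; dist=6371·c=18506.352 ≈ 18506.4 km; running total=42662.2 km
Leg 4 bearing: y=sinΔλ·cosφ2=-0.01827422, x=cosφ1·sinφ2-sinφ1·cosφ2·cosΔλ=0.23389278; θ=atan2(y, x)=-4.4675° <0 so +360° → 355.5325° ≈ 355.5°
Leg 5: φ1=-0.0034208, φ2=0.6231524, Δφ=0.6265732, Δλ=3.8064880 rad; a=sin²(Δφ/2)+cosφ1·cosφ2·sin²(Δλ/2)=0.8205275825; c=2·atan2(√a, √(1-a))=2.266668622; dist=6371·c=14440.946 ≈ 14440.9 km; running total=57103.1 km
Leg 5 bearing: y=sinΔλ·cosφ2=-0.50101157, x=cosφ1·sinφ2-sinφ1·cosφ2·cosΔλ=0.58140836; θ=atan2(y, x)=-40.7522° <0 so +360° → 319.2478° ≈ 319.2°
Leg 6: φ1=0.6231524, φ2=0.6966342, Δφ=0.0734819, Δλ=-0.4046877 rad; a=sin²(Δφ/2)+cosφ1·cosφ2·sin²(Δλ/2)=0.0265041921; c=2·atan2(√a, √(1-a))=0.327057897; dist=6371·c=2083.686 ≈ 2083.7 km; running total=59186.8 km
Leg 6 bearing: y=sinΔλ·cosφ2=-0.30199467, x=cosφ1·sinφ2-sinφ1·cosφ2·cosΔλ=0.10957233; θ=atan2(y, x)=-70.0578° <0 so +360° → 289.9422° ≈ 289.9°
Leg 7: φ1=0.6966342, φ2=0.4993788, Δφ=-0.1972554, Δλ=-0.6849475 rad; a=sin²(Δφ/2)+cosφ1·cosφ2·sin²(Δλ/2)=0.0856310182; c=2·atan2(√a, √(1-a))=0.593947521; dist=6371·c=3784.040 ≈ 3784.0 km; running total=62970.8 km
Leg 7 bearing: y=sinΔλ·cosφ2=-0.55537540, x=cosφ1·sinφ2-sinφ1·cosφ2·cosΔλ=-0.06893150; θ=atan2(y, x)=-97.0752° <0 so +360° → 262.9248° ≈ 262.9°

Leg 1: dist=14190.2 km, bearing=250.3°
Leg 2: dist=7638.2 km, bearing=278.4°
Leg 3: dist=2327.4 km, bearing=342.6°
Leg 4: dist=18506.4 km, bearing=355.5°
Leg 5: dist=14440.9 km, bearing=319.2°
Leg 6: dist=2083.7 km, bearing=289.9°
Leg 7: dist=3784.0 km, bearing=262.9°
Total: 62970.8 km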